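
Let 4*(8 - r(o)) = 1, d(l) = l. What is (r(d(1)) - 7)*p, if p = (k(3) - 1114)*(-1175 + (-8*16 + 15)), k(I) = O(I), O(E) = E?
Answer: 1073226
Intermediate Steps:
r(o) = 31/4 (r(o) = 8 - 1/4*1 = 8 - 1/4 = 31/4)
k(I) = I
p = 1430968 (p = (3 - 1114)*(-1175 + (-8*16 + 15)) = -1111*(-1175 + (-128 + 15)) = -1111*(-1175 - 113) = -1111*(-1288) = 1430968)
(r(d(1)) - 7)*p = (31/4 - 7)*1430968 = (3/4)*1430968 = 1073226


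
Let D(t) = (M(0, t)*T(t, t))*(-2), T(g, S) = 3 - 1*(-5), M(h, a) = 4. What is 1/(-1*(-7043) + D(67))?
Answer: 1/6979 ≈ 0.00014329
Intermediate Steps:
T(g, S) = 8 (T(g, S) = 3 + 5 = 8)
D(t) = -64 (D(t) = (4*8)*(-2) = 32*(-2) = -64)
1/(-1*(-7043) + D(67)) = 1/(-1*(-7043) - 64) = 1/(7043 - 64) = 1/6979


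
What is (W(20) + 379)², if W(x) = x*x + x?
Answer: 638401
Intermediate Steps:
W(x) = x + x² (W(x) = x² + x = x + x²)
(W(20) + 379)² = (20*(1 + 20) + 379)² = (20*21 + 379)² = (420 + 379)² = 799² = 638401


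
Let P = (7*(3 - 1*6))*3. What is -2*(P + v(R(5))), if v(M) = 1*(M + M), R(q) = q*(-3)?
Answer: 186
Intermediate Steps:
R(q) = -3*q
v(M) = 2*M (v(M) = 1*(2*M) = 2*M)
P = -63 (P = (7*(3 - 6))*3 = (7*(-3))*3 = -21*3 = -63)
-2*(P + v(R(5))) = -2*(-63 + 2*(-3*5)) = -2*(-63 + 2*(-15)) = -2*(-63 - 30) = -2*(-93) = 186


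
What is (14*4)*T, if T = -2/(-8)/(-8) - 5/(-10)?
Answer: 105/4 ≈ 26.250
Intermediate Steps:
T = 15/32 (T = -2*(-⅛)*(-⅛) - 5*(-⅒) = (¼)*(-⅛) + ½ = -1/32 + ½ = 15/32 ≈ 0.46875)
(14*4)*T = (14*4)*(15/32) = 56*(15/32) = 105/4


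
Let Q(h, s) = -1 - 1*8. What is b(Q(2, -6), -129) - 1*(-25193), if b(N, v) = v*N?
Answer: 26354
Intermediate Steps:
Q(h, s) = -9 (Q(h, s) = -1 - 8 = -9)
b(N, v) = N*v
b(Q(2, -6), -129) - 1*(-25193) = -9*(-129) - 1*(-25193) = 1161 + 25193 = 26354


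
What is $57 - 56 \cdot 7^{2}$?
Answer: $-2687$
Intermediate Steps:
$57 - 56 \cdot 7^{2} = 57 - 2744 = -2687$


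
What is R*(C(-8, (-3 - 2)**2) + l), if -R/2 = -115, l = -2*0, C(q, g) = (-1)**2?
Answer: 230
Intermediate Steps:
C(q, g) = 1
l = 0
R = 230 (R = -2*(-115) = 230)
R*(C(-8, (-3 - 2)**2) + l) = 230*(1 + 0) = 230*1 = 230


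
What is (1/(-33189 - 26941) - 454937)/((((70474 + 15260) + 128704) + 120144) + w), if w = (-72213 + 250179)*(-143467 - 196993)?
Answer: 27355361811/3643274882751140 ≈ 7.5085e-6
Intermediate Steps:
w = -60590304360 (w = 177966*(-340460) = -60590304360)
(1/(-33189 - 26941) - 454937)/((((70474 + 15260) + 128704) + 120144) + w) = (1/(-33189 - 26941) - 454937)/((((70474 + 15260) + 128704) + 120144) - 60590304360) = (1/(-60130) - 454937)/(((85734 + 128704) + 120144) - 60590304360) = (-1/60130 - 454937)/((214438 + 120144) - 60590304360) = -27355361811/(60130*(334582 - 60590304360)) = -27355361811/60130/(-60589969778) = -27355361811/60130*(-1/60589969778) = 27355361811/3643274882751140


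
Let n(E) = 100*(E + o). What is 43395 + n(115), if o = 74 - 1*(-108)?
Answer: 73095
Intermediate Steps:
o = 182 (o = 74 + 108 = 182)
n(E) = 18200 + 100*E (n(E) = 100*(E + 182) = 100*(182 + E) = 18200 + 100*E)
43395 + n(115) = 43395 + (18200 + 100*115) = 43395 + (18200 + 11500) = 43395 + 29700 = 73095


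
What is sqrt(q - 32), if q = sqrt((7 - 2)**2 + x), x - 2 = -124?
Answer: sqrt(-32 + I*sqrt(97)) ≈ 0.86062 + 5.7219*I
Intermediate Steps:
x = -122 (x = 2 - 124 = -122)
q = I*sqrt(97) (q = sqrt((7 - 2)**2 - 122) = sqrt(5**2 - 122) = sqrt(25 - 122) = sqrt(-97) = I*sqrt(97) ≈ 9.8489*I)
sqrt(q - 32) = sqrt(I*sqrt(97) - 32) = sqrt(-32 + I*sqrt(97))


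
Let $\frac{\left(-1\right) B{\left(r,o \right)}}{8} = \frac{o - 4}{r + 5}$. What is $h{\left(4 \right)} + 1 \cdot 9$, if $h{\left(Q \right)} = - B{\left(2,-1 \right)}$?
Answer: $\frac{23}{7} \approx 3.2857$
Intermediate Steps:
$B{\left(r,o \right)} = - \frac{8 \left(-4 + o\right)}{5 + r}$ ($B{\left(r,o \right)} = - 8 \frac{o - 4}{r + 5} = - 8 \frac{-4 + o}{5 + r} = - \frac{8 \left(-4 + o\right)}{5 + r}$)
$h{\left(Q \right)} = - \frac{40}{7}$ ($h{\left(Q \right)} = - \frac{8 \left(4 - -1\right)}{5 + 2} = - \frac{8 \left(4 + 1\right)}{7} = - \frac{8 \cdot 5}{7} = \left(-1\right) \frac{40}{7} = - \frac{40}{7}$)
$h{\left(4 \right)} + 1 \cdot 9 = - \frac{40}{7} + 1 \cdot 9 = - \frac{40}{7} + 9 = \frac{23}{7}$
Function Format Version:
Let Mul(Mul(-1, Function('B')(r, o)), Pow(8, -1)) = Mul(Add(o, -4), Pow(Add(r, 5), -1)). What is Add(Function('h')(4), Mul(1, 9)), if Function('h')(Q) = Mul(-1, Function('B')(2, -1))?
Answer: Rational(23, 7) ≈ 3.2857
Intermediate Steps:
Function('B')(r, o) = Mul(-8, Pow(Add(5, r), -1), Add(-4, o)) (Function('B')(r, o) = Mul(-8, Mul(Add(o, -4), Pow(Add(r, 5), -1))) = Mul(-8, Mul(Add(-4, o), Pow(Add(5, r), -1))) = Mul(-8, Mul(Pow(Add(5, r), -1), Add(-4, o))) = Mul(-8, Pow(Add(5, r), -1), Add(-4, o)))
Function('h')(Q) = Rational(-40, 7) (Function('h')(Q) = Mul(-1, Mul(8, Pow(Add(5, 2), -1), Add(4, Mul(-1, -1)))) = Mul(-1, Mul(8, Pow(7, -1), Add(4, 1))) = Mul(-1, Mul(8, Rational(1, 7), 5)) = Mul(-1, Rational(40, 7)) = Rational(-40, 7))
Add(Function('h')(4), Mul(1, 9)) = Add(Rational(-40, 7), Mul(1, 9)) = Add(Rational(-40, 7), 9) = Rational(23, 7)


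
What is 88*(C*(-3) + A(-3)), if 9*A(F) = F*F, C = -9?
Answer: 2464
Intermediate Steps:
A(F) = F²/9 (A(F) = (F*F)/9 = F²/9)
88*(C*(-3) + A(-3)) = 88*(-9*(-3) + (⅑)*(-3)²) = 88*(27 + (⅑)*9) = 88*(27 + 1) = 88*28 = 2464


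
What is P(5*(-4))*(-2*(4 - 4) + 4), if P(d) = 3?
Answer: 12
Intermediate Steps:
P(5*(-4))*(-2*(4 - 4) + 4) = 3*(-2*(4 - 4) + 4) = 3*(-2*0 + 4) = 3*(0 + 4) = 3*4 = 12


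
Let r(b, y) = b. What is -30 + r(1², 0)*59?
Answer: 29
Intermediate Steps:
-30 + r(1², 0)*59 = -30 + 1²*59 = -30 + 1*59 = -30 + 59 = 29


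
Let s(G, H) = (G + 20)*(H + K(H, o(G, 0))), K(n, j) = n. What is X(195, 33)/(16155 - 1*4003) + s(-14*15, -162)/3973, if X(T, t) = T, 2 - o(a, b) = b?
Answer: 748851855/48279896 ≈ 15.511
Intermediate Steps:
o(a, b) = 2 - b
s(G, H) = 2*H*(20 + G) (s(G, H) = (G + 20)*(H + H) = (20 + G)*(2*H) = 2*H*(20 + G))
X(195, 33)/(16155 - 1*4003) + s(-14*15, -162)/3973 = 195/(16155 - 1*4003) + (2*(-162)*(20 - 14*15))/3973 = 195/(16155 - 4003) + (2*(-162)*(20 - 210))*(1/3973) = 195/12152 + (2*(-162)*(-190))*(1/3973) = 195*(1/12152) + 61560*(1/3973) = 195/12152 + 61560/3973 = 748851855/48279896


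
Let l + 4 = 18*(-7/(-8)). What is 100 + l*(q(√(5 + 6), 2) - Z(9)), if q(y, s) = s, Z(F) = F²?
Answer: -3313/4 ≈ -828.25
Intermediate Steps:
l = 47/4 (l = -4 + 18*(-7/(-8)) = -4 + 18*(-7*(-⅛)) = -4 + 18*(7/8) = -4 + 63/4 = 47/4 ≈ 11.750)
100 + l*(q(√(5 + 6), 2) - Z(9)) = 100 + 47*(2 - 1*9²)/4 = 100 + 47*(2 - 1*81)/4 = 100 + 47*(2 - 81)/4 = 100 + (47/4)*(-79) = 100 - 3713/4 = -3313/4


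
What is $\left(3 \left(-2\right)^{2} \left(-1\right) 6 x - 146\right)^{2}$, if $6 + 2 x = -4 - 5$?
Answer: $155236$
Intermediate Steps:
$x = - \frac{15}{2}$ ($x = -3 + \frac{-4 - 5}{2} = -3 + \frac{1}{2} \left(-9\right) = -3 - \frac{9}{2} = - \frac{15}{2} \approx -7.5$)
$\left(3 \left(-2\right)^{2} \left(-1\right) 6 x - 146\right)^{2} = \left(3 \left(-2\right)^{2} \left(-1\right) 6 \left(- \frac{15}{2}\right) - 146\right)^{2} = \left(3 \cdot 4 \left(-1\right) 6 \left(- \frac{15}{2}\right) - 146\right)^{2} = \left(3 \left(\left(-4\right) 6\right) \left(- \frac{15}{2}\right) - 146\right)^{2} = \left(3 \left(-24\right) \left(- \frac{15}{2}\right) - 146\right)^{2} = \left(\left(-72\right) \left(- \frac{15}{2}\right) - 146\right)^{2} = \left(540 - 146\right)^{2} = 394^{2} = 155236$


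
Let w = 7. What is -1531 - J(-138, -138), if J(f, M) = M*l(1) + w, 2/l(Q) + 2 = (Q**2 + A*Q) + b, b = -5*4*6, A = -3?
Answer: -47747/31 ≈ -1540.2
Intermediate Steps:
b = -120 (b = -20*6 = -120)
l(Q) = 2/(-122 + Q**2 - 3*Q) (l(Q) = 2/(-2 + ((Q**2 - 3*Q) - 120)) = 2/(-2 + (-120 + Q**2 - 3*Q)) = 2/(-122 + Q**2 - 3*Q))
J(f, M) = 7 - M/62 (J(f, M) = M*(2/(-122 + 1**2 - 3*1)) + 7 = M*(2/(-122 + 1 - 3)) + 7 = M*(2/(-124)) + 7 = M*(2*(-1/124)) + 7 = M*(-1/62) + 7 = -M/62 + 7 = 7 - M/62)
-1531 - J(-138, -138) = -1531 - (7 - 1/62*(-138)) = -1531 - (7 + 69/31) = -1531 - 1*286/31 = -1531 - 286/31 = -47747/31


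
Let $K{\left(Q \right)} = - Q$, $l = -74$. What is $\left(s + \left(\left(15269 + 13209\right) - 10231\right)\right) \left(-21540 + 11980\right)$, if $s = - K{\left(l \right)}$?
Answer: $-173733880$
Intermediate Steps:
$s = -74$ ($s = - \left(-1\right) \left(-74\right) = \left(-1\right) 74 = -74$)
$\left(s + \left(\left(15269 + 13209\right) - 10231\right)\right) \left(-21540 + 11980\right) = \left(-74 + \left(\left(15269 + 13209\right) - 10231\right)\right) \left(-21540 + 11980\right) = \left(-74 + \left(28478 - 10231\right)\right) \left(-9560\right) = \left(-74 + 18247\right) \left(-9560\right) = 18173 \left(-9560\right) = -173733880$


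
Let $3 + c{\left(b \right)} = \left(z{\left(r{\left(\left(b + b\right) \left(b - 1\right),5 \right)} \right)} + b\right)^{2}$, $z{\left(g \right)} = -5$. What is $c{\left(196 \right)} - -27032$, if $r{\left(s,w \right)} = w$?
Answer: $63510$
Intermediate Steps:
$c{\left(b \right)} = -3 + \left(-5 + b\right)^{2}$
$c{\left(196 \right)} - -27032 = \left(-3 + \left(-5 + 196\right)^{2}\right) - -27032 = \left(-3 + 191^{2}\right) + 27032 = \left(-3 + 36481\right) + 27032 = 36478 + 27032 = 63510$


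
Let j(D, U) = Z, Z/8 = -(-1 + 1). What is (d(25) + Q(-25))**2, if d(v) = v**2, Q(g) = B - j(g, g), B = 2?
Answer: 393129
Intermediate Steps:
Z = 0 (Z = 8*(-(-1 + 1)) = 8*(-1*0) = 8*0 = 0)
j(D, U) = 0
Q(g) = 2 (Q(g) = 2 - 1*0 = 2 + 0 = 2)
(d(25) + Q(-25))**2 = (25**2 + 2)**2 = (625 + 2)**2 = 627**2 = 393129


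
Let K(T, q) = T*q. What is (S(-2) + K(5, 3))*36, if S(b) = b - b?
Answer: 540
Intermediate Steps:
S(b) = 0
(S(-2) + K(5, 3))*36 = (0 + 5*3)*36 = (0 + 15)*36 = 15*36 = 540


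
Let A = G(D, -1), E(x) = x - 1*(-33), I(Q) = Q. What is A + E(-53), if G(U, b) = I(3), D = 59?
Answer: -17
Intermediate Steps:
G(U, b) = 3
E(x) = 33 + x (E(x) = x + 33 = 33 + x)
A = 3
A + E(-53) = 3 + (33 - 53) = 3 - 20 = -17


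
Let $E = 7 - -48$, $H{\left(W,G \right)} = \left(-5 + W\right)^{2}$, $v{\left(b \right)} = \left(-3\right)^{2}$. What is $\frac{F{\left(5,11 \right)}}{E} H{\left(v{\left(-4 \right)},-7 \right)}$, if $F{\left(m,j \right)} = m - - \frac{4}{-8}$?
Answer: $\frac{72}{55} \approx 1.3091$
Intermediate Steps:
$v{\left(b \right)} = 9$
$F{\left(m,j \right)} = - \frac{1}{2} + m$ ($F{\left(m,j \right)} = m - \left(-4\right) \left(- \frac{1}{8}\right) = m - \frac{1}{2} = - \frac{1}{2} + m$)
$E = 55$ ($E = 7 + 48 = 55$)
$\frac{F{\left(5,11 \right)}}{E} H{\left(v{\left(-4 \right)},-7 \right)} = \frac{- \frac{1}{2} + 5}{55} \left(-5 + 9\right)^{2} = \frac{9}{2} \cdot \frac{1}{55} \cdot 4^{2} = \frac{9}{110} \cdot 16 = \frac{72}{55}$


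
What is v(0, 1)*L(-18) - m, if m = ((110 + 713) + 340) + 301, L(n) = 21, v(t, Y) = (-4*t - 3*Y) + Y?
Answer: -1506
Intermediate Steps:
v(t, Y) = -4*t - 2*Y
m = 1464 (m = (823 + 340) + 301 = 1163 + 301 = 1464)
v(0, 1)*L(-18) - m = (-4*0 - 2*1)*21 - 1*1464 = (0 - 2)*21 - 1464 = -2*21 - 1464 = -42 - 1464 = -1506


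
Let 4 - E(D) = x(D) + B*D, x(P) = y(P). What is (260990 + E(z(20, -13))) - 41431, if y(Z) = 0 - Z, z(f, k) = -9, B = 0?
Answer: 219554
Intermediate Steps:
y(Z) = -Z
x(P) = -P
E(D) = 4 + D (E(D) = 4 - (-D + 0*D) = 4 - (-D + 0) = 4 - (-1)*D = 4 + D)
(260990 + E(z(20, -13))) - 41431 = (260990 + (4 - 9)) - 41431 = (260990 - 5) - 41431 = 260985 - 41431 = 219554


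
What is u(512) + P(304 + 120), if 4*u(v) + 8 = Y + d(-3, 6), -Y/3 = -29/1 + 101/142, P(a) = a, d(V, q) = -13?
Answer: 249901/568 ≈ 439.97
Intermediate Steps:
Y = 12051/142 (Y = -3*(-29/1 + 101/142) = -3*(-29*1 + 101*(1/142)) = -3*(-29 + 101/142) = -3*(-4017/142) = 12051/142 ≈ 84.866)
u(v) = 9069/568 (u(v) = -2 + (12051/142 - 13)/4 = -2 + (¼)*(10205/142) = -2 + 10205/568 = 9069/568)
u(512) + P(304 + 120) = 9069/568 + (304 + 120) = 9069/568 + 424 = 249901/568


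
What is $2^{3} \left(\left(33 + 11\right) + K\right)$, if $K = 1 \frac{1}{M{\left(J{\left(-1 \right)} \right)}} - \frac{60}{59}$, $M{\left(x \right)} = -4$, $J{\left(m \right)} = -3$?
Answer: $\frac{20170}{59} \approx 341.86$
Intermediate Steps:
$K = - \frac{299}{236}$ ($K = 1 \frac{1}{-4} - \frac{60}{59} = 1 \left(- \frac{1}{4}\right) - \frac{60}{59} = - \frac{1}{4} - \frac{60}{59} = - \frac{299}{236} \approx -1.2669$)
$2^{3} \left(\left(33 + 11\right) + K\right) = 2^{3} \left(\left(33 + 11\right) - \frac{299}{236}\right) = 8 \left(44 - \frac{299}{236}\right) = 8 \cdot \frac{10085}{236} = \frac{20170}{59}$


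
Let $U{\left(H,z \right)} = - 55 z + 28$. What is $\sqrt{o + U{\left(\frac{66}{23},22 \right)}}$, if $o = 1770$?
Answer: $14 \sqrt{3} \approx 24.249$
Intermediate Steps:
$U{\left(H,z \right)} = 28 - 55 z$
$\sqrt{o + U{\left(\frac{66}{23},22 \right)}} = \sqrt{1770 + \left(28 - 1210\right)} = \sqrt{1770 - 1182} = \sqrt{588} = 14 \sqrt{3}$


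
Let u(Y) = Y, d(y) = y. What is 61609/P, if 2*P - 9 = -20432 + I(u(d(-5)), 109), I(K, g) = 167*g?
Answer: -61609/1110 ≈ -55.504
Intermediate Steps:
P = -1110 (P = 9/2 + (-20432 + 167*109)/2 = 9/2 + (-20432 + 18203)/2 = 9/2 + (1/2)*(-2229) = 9/2 - 2229/2 = -1110)
61609/P = 61609/(-1110) = 61609*(-1/1110) = -61609/1110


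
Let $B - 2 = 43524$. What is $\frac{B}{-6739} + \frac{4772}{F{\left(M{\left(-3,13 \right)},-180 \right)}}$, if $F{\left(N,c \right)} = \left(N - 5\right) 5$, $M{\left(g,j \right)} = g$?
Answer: $- \frac{8474887}{67390} \approx -125.76$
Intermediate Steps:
$B = 43526$ ($B = 2 + 43524 = 43526$)
$F{\left(N,c \right)} = -25 + 5 N$ ($F{\left(N,c \right)} = \left(-5 + N\right) 5 = -25 + 5 N$)
$\frac{B}{-6739} + \frac{4772}{F{\left(M{\left(-3,13 \right)},-180 \right)}} = \frac{43526}{-6739} + \frac{4772}{-25 + 5 \left(-3\right)} = 43526 \left(- \frac{1}{6739}\right) + \frac{4772}{-25 - 15} = - \frac{43526}{6739} + \frac{4772}{-40} = - \frac{43526}{6739} + 4772 \left(- \frac{1}{40}\right) = - \frac{43526}{6739} - \frac{1193}{10} = - \frac{8474887}{67390}$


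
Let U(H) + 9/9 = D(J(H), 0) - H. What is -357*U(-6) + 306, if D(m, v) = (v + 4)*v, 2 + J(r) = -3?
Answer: -1479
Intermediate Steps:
J(r) = -5 (J(r) = -2 - 3 = -5)
D(m, v) = v*(4 + v) (D(m, v) = (4 + v)*v = v*(4 + v))
U(H) = -1 - H (U(H) = -1 + (0*(4 + 0) - H) = -1 + (0*4 - H) = -1 + (0 - H) = -1 - H)
-357*U(-6) + 306 = -357*(-1 - 1*(-6)) + 306 = -357*(-1 + 6) + 306 = -357*5 + 306 = -1785 + 306 = -1479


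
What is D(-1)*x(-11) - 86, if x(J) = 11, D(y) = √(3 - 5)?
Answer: -86 + 11*I*√2 ≈ -86.0 + 15.556*I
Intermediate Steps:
D(y) = I*√2 (D(y) = √(-2) = I*√2)
D(-1)*x(-11) - 86 = (I*√2)*11 - 86 = 11*I*√2 - 86 = -86 + 11*I*√2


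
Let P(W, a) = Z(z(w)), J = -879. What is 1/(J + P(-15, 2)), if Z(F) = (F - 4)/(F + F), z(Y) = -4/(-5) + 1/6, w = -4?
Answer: -58/51073 ≈ -0.0011356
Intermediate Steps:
z(Y) = 29/30 (z(Y) = -4*(-⅕) + 1*(⅙) = ⅘ + ⅙ = 29/30)
Z(F) = (-4 + F)/(2*F) (Z(F) = (-4 + F)/((2*F)) = (-4 + F)*(1/(2*F)) = (-4 + F)/(2*F))
P(W, a) = -91/58 (P(W, a) = (-4 + 29/30)/(2*(29/30)) = (½)*(30/29)*(-91/30) = -91/58)
1/(J + P(-15, 2)) = 1/(-879 - 91/58) = 1/(-51073/58) = -58/51073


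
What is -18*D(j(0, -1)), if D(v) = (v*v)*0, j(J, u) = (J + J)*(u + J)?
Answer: 0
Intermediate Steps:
j(J, u) = 2*J*(J + u) (j(J, u) = (2*J)*(J + u) = 2*J*(J + u))
D(v) = 0 (D(v) = v**2*0 = 0)
-18*D(j(0, -1)) = -18*0 = 0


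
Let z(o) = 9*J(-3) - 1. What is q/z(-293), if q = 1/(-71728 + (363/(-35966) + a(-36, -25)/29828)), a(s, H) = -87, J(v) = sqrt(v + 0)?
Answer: 134099231/2346955818121475 + 1206893079*I*sqrt(3)/2346955818121475 ≈ 5.7138e-8 + 8.9069e-7*I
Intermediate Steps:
J(v) = sqrt(v)
q = -536396924/38474685542975 (q = 1/(-71728 + (363/(-35966) - 87/29828)) = 1/(-71728 + (363*(-1/35966) - 87*1/29828)) = 1/(-71728 + (-363/35966 - 87/29828)) = 1/(-71728 - 6978303/536396924) = 1/(-38474685542975/536396924) = -536396924/38474685542975 ≈ -1.3942e-5)
z(o) = -1 + 9*I*sqrt(3) (z(o) = 9*sqrt(-3) - 1 = 9*(I*sqrt(3)) - 1 = 9*I*sqrt(3) - 1 = -1 + 9*I*sqrt(3))
q/z(-293) = -536396924/(38474685542975*(-1 + 9*I*sqrt(3)))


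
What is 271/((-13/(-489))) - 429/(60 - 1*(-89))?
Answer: 19739754/1937 ≈ 10191.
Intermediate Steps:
271/((-13/(-489))) - 429/(60 - 1*(-89)) = 271/((-13*(-1/489))) - 429/(60 + 89) = 271/(13/489) - 429/149 = 271*(489/13) - 429*1/149 = 132519/13 - 429/149 = 19739754/1937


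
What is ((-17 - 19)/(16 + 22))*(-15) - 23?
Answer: -167/19 ≈ -8.7895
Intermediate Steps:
((-17 - 19)/(16 + 22))*(-15) - 23 = -36/38*(-15) - 23 = -36*1/38*(-15) - 23 = -18/19*(-15) - 23 = 270/19 - 23 = -167/19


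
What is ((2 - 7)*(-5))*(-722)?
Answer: -18050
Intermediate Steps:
((2 - 7)*(-5))*(-722) = -5*(-5)*(-722) = 25*(-722) = -18050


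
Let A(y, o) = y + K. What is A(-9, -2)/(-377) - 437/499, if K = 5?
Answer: -162753/188123 ≈ -0.86514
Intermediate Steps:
A(y, o) = 5 + y (A(y, o) = y + 5 = 5 + y)
A(-9, -2)/(-377) - 437/499 = (5 - 9)/(-377) - 437/499 = -4*(-1/377) - 437*1/499 = 4/377 - 437/499 = -162753/188123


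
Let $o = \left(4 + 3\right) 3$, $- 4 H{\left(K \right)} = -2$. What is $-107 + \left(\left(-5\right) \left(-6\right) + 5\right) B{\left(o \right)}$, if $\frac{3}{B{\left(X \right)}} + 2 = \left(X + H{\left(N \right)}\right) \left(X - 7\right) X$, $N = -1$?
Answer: $- \frac{676028}{6319} \approx -106.98$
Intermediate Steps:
$H{\left(K \right)} = \frac{1}{2}$ ($H{\left(K \right)} = \left(- \frac{1}{4}\right) \left(-2\right) = \frac{1}{2}$)
$o = 21$ ($o = 7 \cdot 3 = 21$)
$B{\left(X \right)} = \frac{3}{-2 + X \left(\frac{1}{2} + X\right) \left(-7 + X\right)}$ ($B{\left(X \right)} = \frac{3}{-2 + \left(X + \frac{1}{2}\right) \left(X - 7\right) X} = \frac{3}{-2 + \left(\frac{1}{2} + X\right) \left(-7 + X\right) X} = \frac{3}{-2 + X \left(\frac{1}{2} + X\right) \left(-7 + X\right)}$)
$-107 + \left(\left(-5\right) \left(-6\right) + 5\right) B{\left(o \right)} = -107 + \left(\left(-5\right) \left(-6\right) + 5\right) \frac{6}{-4 - 13 \cdot 21^{2} - 147 + 2 \cdot 21^{3}} = -107 + \left(30 + 5\right) \frac{6}{-4 - 5733 - 147 + 2 \cdot 9261} = -107 + 35 \frac{6}{-4 - 5733 - 147 + 18522} = -107 + 35 \cdot \frac{6}{12638} = -107 + 35 \cdot 6 \cdot \frac{1}{12638} = -107 + 35 \cdot \frac{3}{6319} = -107 + \frac{105}{6319} = - \frac{676028}{6319}$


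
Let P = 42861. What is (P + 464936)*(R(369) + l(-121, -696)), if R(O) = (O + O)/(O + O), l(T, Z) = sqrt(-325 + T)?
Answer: 507797 + 507797*I*sqrt(446) ≈ 5.078e+5 + 1.0724e+7*I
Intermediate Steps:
R(O) = 1 (R(O) = (2*O)/((2*O)) = (2*O)*(1/(2*O)) = 1)
(P + 464936)*(R(369) + l(-121, -696)) = (42861 + 464936)*(1 + sqrt(-325 - 121)) = 507797*(1 + sqrt(-446)) = 507797*(1 + I*sqrt(446)) = 507797 + 507797*I*sqrt(446)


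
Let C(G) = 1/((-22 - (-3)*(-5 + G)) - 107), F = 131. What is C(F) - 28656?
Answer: -7135343/249 ≈ -28656.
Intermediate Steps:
C(G) = 1/(-144 + 3*G) (C(G) = 1/((-22 - (15 - 3*G)) - 107) = 1/((-22 + (-15 + 3*G)) - 107) = 1/((-37 + 3*G) - 107) = 1/(-144 + 3*G))
C(F) - 28656 = 1/(3*(-48 + 131)) - 28656 = (⅓)/83 - 28656 = (⅓)*(1/83) - 28656 = 1/249 - 28656 = -7135343/249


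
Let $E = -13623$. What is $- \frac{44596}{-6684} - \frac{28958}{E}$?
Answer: $\frac{22252405}{2529337} \approx 8.7977$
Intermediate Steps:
$- \frac{44596}{-6684} - \frac{28958}{E} = - \frac{44596}{-6684} - \frac{28958}{-13623} = \left(-44596\right) \left(- \frac{1}{6684}\right) - - \frac{28958}{13623} = \frac{11149}{1671} + \frac{28958}{13623} = \frac{22252405}{2529337}$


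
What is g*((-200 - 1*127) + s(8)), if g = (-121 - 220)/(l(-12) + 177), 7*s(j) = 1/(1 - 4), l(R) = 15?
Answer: 585497/1008 ≈ 580.85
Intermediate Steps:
s(j) = -1/21 (s(j) = 1/(7*(1 - 4)) = (⅐)/(-3) = (⅐)*(-⅓) = -1/21)
g = -341/192 (g = (-121 - 220)/(15 + 177) = -341/192 ≈ -1.7760)
g*((-200 - 1*127) + s(8)) = -341*((-200 - 1*127) - 1/21)/192 = -341*((-200 - 127) - 1/21)/192 = -341*(-327 - 1/21)/192 = -341/192*(-6868/21) = 585497/1008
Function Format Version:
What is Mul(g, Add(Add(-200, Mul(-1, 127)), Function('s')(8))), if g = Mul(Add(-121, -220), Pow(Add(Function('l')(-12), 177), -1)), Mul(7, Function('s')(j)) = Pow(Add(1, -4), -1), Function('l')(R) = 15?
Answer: Rational(585497, 1008) ≈ 580.85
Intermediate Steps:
Function('s')(j) = Rational(-1, 21) (Function('s')(j) = Mul(Rational(1, 7), Pow(Add(1, -4), -1)) = Mul(Rational(1, 7), Pow(-3, -1)) = Mul(Rational(1, 7), Rational(-1, 3)) = Rational(-1, 21))
g = Rational(-341, 192) (g = Mul(Add(-121, -220), Pow(Add(15, 177), -1)) = Mul(-341, Pow(192, -1)) = Mul(-341, Rational(1, 192)) = Rational(-341, 192) ≈ -1.7760)
Mul(g, Add(Add(-200, Mul(-1, 127)), Function('s')(8))) = Mul(Rational(-341, 192), Add(Add(-200, Mul(-1, 127)), Rational(-1, 21))) = Mul(Rational(-341, 192), Add(Add(-200, -127), Rational(-1, 21))) = Mul(Rational(-341, 192), Add(-327, Rational(-1, 21))) = Mul(Rational(-341, 192), Rational(-6868, 21)) = Rational(585497, 1008)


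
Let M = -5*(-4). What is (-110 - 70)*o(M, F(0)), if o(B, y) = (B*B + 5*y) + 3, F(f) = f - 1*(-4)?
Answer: -76140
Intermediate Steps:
F(f) = 4 + f (F(f) = f + 4 = 4 + f)
M = 20
o(B, y) = 3 + B² + 5*y (o(B, y) = (B² + 5*y) + 3 = 3 + B² + 5*y)
(-110 - 70)*o(M, F(0)) = (-110 - 70)*(3 + 20² + 5*(4 + 0)) = -180*(3 + 400 + 5*4) = -180*(3 + 400 + 20) = -180*423 = -76140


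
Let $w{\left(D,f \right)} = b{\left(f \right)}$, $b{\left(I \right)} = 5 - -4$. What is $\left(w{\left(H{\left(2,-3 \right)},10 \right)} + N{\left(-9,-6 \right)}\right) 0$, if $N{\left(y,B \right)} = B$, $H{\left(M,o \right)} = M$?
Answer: $0$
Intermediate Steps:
$b{\left(I \right)} = 9$ ($b{\left(I \right)} = 5 + 4 = 9$)
$w{\left(D,f \right)} = 9$
$\left(w{\left(H{\left(2,-3 \right)},10 \right)} + N{\left(-9,-6 \right)}\right) 0 = \left(9 - 6\right) 0 = 3 \cdot 0 = 0$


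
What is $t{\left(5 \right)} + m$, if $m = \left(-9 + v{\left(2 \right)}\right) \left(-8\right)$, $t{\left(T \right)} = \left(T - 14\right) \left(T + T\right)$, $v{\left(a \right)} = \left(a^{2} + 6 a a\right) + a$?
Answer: $-258$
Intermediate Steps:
$v{\left(a \right)} = a + 7 a^{2}$ ($v{\left(a \right)} = \left(a^{2} + 6 a^{2}\right) + a = 7 a^{2} + a = a + 7 a^{2}$)
$t{\left(T \right)} = 2 T \left(-14 + T\right)$ ($t{\left(T \right)} = \left(-14 + T\right) 2 T = 2 T \left(-14 + T\right)$)
$m = -168$ ($m = \left(-9 + 2 \left(1 + 7 \cdot 2\right)\right) \left(-8\right) = \left(-9 + 2 \left(1 + 14\right)\right) \left(-8\right) = \left(-9 + 2 \cdot 15\right) \left(-8\right) = \left(-9 + 30\right) \left(-8\right) = 21 \left(-8\right) = -168$)
$t{\left(5 \right)} + m = 2 \cdot 5 \left(-14 + 5\right) - 168 = 2 \cdot 5 \left(-9\right) - 168 = -90 - 168 = -258$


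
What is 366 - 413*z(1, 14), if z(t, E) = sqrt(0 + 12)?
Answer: 366 - 826*sqrt(3) ≈ -1064.7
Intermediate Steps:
z(t, E) = 2*sqrt(3) (z(t, E) = sqrt(12) = 2*sqrt(3))
366 - 413*z(1, 14) = 366 - 826*sqrt(3)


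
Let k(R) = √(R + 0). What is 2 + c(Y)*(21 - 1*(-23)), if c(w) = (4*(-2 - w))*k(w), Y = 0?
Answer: 2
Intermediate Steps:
k(R) = √R
c(w) = √w*(-8 - 4*w) (c(w) = (4*(-2 - w))*√w = (-8 - 4*w)*√w = √w*(-8 - 4*w))
2 + c(Y)*(21 - 1*(-23)) = 2 + (4*√0*(-2 - 1*0))*(21 - 1*(-23)) = 2 + (4*0*(-2 + 0))*(21 + 23) = 2 + (4*0*(-2))*44 = 2 + 0*44 = 2 + 0 = 2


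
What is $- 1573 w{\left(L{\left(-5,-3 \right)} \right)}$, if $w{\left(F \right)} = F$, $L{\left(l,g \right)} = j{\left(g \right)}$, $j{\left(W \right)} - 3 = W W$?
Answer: $-18876$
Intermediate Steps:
$j{\left(W \right)} = 3 + W^{2}$ ($j{\left(W \right)} = 3 + W W = 3 + W^{2}$)
$L{\left(l,g \right)} = 3 + g^{2}$
$- 1573 w{\left(L{\left(-5,-3 \right)} \right)} = - 1573 \left(3 + \left(-3\right)^{2}\right) = - 1573 \left(3 + 9\right) = \left(-1573\right) 12 = -18876$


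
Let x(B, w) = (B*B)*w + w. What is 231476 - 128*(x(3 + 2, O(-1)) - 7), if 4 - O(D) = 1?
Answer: 222388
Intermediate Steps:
O(D) = 3 (O(D) = 4 - 1*1 = 4 - 1 = 3)
x(B, w) = w + w*B² (x(B, w) = B²*w + w = w*B² + w = w + w*B²)
231476 - 128*(x(3 + 2, O(-1)) - 7) = 231476 - 128*(3*(1 + (3 + 2)²) - 7) = 231476 - 128*(3*(1 + 5²) - 7) = 231476 - 128*(3*(1 + 25) - 7) = 231476 - 128*(3*26 - 7) = 231476 - 128*(78 - 7) = 231476 - 128*71 = 231476 - 9088 = 222388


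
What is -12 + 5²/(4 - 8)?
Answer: -73/4 ≈ -18.250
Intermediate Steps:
-12 + 5²/(4 - 8) = -12 + 25/(-4) = -12 + 25*(-¼) = -12 - 25/4 = -73/4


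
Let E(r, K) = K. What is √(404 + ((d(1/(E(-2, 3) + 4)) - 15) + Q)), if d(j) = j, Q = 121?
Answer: √24997/7 ≈ 22.586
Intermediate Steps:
√(404 + ((d(1/(E(-2, 3) + 4)) - 15) + Q)) = √(404 + ((1/(3 + 4) - 15) + 121)) = √(404 + ((1/7 - 15) + 121)) = √(404 + ((⅐ - 15) + 121)) = √(404 + (-104/7 + 121)) = √(404 + 743/7) = √(3571/7) = √24997/7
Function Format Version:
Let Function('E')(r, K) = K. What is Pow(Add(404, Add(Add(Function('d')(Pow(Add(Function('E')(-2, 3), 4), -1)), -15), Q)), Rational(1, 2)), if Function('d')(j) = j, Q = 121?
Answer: Mul(Rational(1, 7), Pow(24997, Rational(1, 2))) ≈ 22.586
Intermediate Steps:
Pow(Add(404, Add(Add(Function('d')(Pow(Add(Function('E')(-2, 3), 4), -1)), -15), Q)), Rational(1, 2)) = Pow(Add(404, Add(Add(Pow(Add(3, 4), -1), -15), 121)), Rational(1, 2)) = Pow(Add(404, Add(Add(Pow(7, -1), -15), 121)), Rational(1, 2)) = Pow(Add(404, Add(Add(Rational(1, 7), -15), 121)), Rational(1, 2)) = Pow(Add(404, Add(Rational(-104, 7), 121)), Rational(1, 2)) = Pow(Add(404, Rational(743, 7)), Rational(1, 2)) = Pow(Rational(3571, 7), Rational(1, 2)) = Mul(Rational(1, 7), Pow(24997, Rational(1, 2)))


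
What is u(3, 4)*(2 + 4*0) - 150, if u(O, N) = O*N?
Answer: -126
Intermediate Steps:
u(O, N) = N*O
u(3, 4)*(2 + 4*0) - 150 = (4*3)*(2 + 4*0) - 150 = 12*(2 + 0) - 150 = 12*2 - 150 = 24 - 150 = -126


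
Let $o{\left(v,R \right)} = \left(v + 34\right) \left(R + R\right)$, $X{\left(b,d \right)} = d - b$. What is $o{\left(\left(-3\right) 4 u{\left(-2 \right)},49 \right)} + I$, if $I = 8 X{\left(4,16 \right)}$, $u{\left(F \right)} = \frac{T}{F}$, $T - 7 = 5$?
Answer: $10484$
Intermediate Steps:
$T = 12$ ($T = 7 + 5 = 12$)
$u{\left(F \right)} = \frac{12}{F}$
$o{\left(v,R \right)} = 2 R \left(34 + v\right)$ ($o{\left(v,R \right)} = \left(34 + v\right) 2 R = 2 R \left(34 + v\right)$)
$I = 96$ ($I = 8 \left(16 - 4\right) = 8 \cdot 12 = 96$)
$o{\left(\left(-3\right) 4 u{\left(-2 \right)},49 \right)} + I = 2 \cdot 49 \left(34 + \left(-3\right) 4 \frac{12}{-2}\right) + 96 = 2 \cdot 49 \left(34 - 12 \cdot 12 \left(- \frac{1}{2}\right)\right) + 96 = 2 \cdot 49 \left(34 - -72\right) + 96 = 2 \cdot 49 \left(34 + 72\right) + 96 = 2 \cdot 49 \cdot 106 + 96 = 10388 + 96 = 10484$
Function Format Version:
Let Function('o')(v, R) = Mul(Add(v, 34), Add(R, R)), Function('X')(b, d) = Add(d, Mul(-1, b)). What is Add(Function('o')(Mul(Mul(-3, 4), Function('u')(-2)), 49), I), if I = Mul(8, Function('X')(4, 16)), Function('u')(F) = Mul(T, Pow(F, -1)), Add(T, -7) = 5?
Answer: 10484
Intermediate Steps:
T = 12 (T = Add(7, 5) = 12)
Function('u')(F) = Mul(12, Pow(F, -1))
Function('o')(v, R) = Mul(2, R, Add(34, v)) (Function('o')(v, R) = Mul(Add(34, v), Mul(2, R)) = Mul(2, R, Add(34, v)))
I = 96 (I = Mul(8, Add(16, Mul(-1, 4))) = Mul(8, Add(16, -4)) = Mul(8, 12) = 96)
Add(Function('o')(Mul(Mul(-3, 4), Function('u')(-2)), 49), I) = Add(Mul(2, 49, Add(34, Mul(Mul(-3, 4), Mul(12, Pow(-2, -1))))), 96) = Add(Mul(2, 49, Add(34, Mul(-12, Mul(12, Rational(-1, 2))))), 96) = Add(Mul(2, 49, Add(34, Mul(-12, -6))), 96) = Add(Mul(2, 49, Add(34, 72)), 96) = Add(Mul(2, 49, 106), 96) = Add(10388, 96) = 10484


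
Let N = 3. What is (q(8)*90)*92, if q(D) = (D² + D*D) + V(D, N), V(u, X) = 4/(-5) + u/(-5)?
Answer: 1039968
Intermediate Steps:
V(u, X) = -⅘ - u/5 (V(u, X) = 4*(-⅕) + u*(-⅕) = -⅘ - u/5)
q(D) = -⅘ + 2*D² - D/5 (q(D) = (D² + D*D) + (-⅘ - D/5) = (D² + D²) + (-⅘ - D/5) = 2*D² + (-⅘ - D/5) = -⅘ + 2*D² - D/5)
(q(8)*90)*92 = ((-⅘ + 2*8² - ⅕*8)*90)*92 = ((-⅘ + 2*64 - 8/5)*90)*92 = ((-⅘ + 128 - 8/5)*90)*92 = ((628/5)*90)*92 = 11304*92 = 1039968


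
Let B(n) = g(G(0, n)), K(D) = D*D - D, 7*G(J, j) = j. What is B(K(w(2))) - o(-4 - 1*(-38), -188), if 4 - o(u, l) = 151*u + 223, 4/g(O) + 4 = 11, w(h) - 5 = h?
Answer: 37475/7 ≈ 5353.6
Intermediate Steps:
G(J, j) = j/7
w(h) = 5 + h
g(O) = 4/7 (g(O) = 4/(-4 + 11) = 4/7)
K(D) = D**2 - D
o(u, l) = -219 - 151*u (o(u, l) = 4 - (151*u + 223) = 4 - (223 + 151*u) = 4 + (-223 - 151*u) = -219 - 151*u)
B(n) = 4/7
B(K(w(2))) - o(-4 - 1*(-38), -188) = 4/7 - (-219 - 151*(-4 - 1*(-38))) = 4/7 - (-219 - 151*(-4 + 38)) = 4/7 - (-219 - 151*34) = 4/7 - (-219 - 5134) = 4/7 - 1*(-5353) = 4/7 + 5353 = 37475/7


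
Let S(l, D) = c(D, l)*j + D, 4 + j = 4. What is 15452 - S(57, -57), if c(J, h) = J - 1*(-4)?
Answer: 15509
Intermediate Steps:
j = 0 (j = -4 + 4 = 0)
c(J, h) = 4 + J (c(J, h) = J + 4 = 4 + J)
S(l, D) = D (S(l, D) = (4 + D)*0 + D = 0 + D = D)
15452 - S(57, -57) = 15452 - 1*(-57) = 15452 + 57 = 15509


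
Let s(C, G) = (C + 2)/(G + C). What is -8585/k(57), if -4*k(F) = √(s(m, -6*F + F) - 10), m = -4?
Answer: -145945*I*√2/19 ≈ -10863.0*I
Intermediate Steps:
s(C, G) = (2 + C)/(C + G)
k(F) = -√(-10 - 2/(-4 - 5*F))/4 (k(F) = -√((2 - 4)/(-4 + (-6*F + F)) - 10)/4 = -√(-2/(-4 - 5*F) - 10)/4 = -√(-10 - 2/(-4 - 5*F))/4)
-8585/k(57) = -8585*2*I*√2*√(4 + 5*57)/√(19 + 25*57) = -8585*2*I*√2*√(4 + 285)/√(19 + 1425) = -8585*17*I*√2/19 = -145945*I*√2/19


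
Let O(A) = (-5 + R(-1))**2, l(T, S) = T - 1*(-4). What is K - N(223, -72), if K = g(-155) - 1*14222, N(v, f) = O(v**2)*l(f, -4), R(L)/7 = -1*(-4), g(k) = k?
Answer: 21595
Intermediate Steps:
R(L) = 28 (R(L) = 7*(-1*(-4)) = 7*4 = 28)
l(T, S) = 4 + T (l(T, S) = T + 4 = 4 + T)
O(A) = 529 (O(A) = (-5 + 28)**2 = 23**2 = 529)
N(v, f) = 2116 + 529*f (N(v, f) = 529*(4 + f) = 2116 + 529*f)
K = -14377 (K = -155 - 1*14222 = -155 - 14222 = -14377)
K - N(223, -72) = -14377 - (2116 + 529*(-72)) = -14377 - (2116 - 38088) = -14377 - 1*(-35972) = -14377 + 35972 = 21595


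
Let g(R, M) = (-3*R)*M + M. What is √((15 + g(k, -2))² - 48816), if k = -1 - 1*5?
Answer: I*√48287 ≈ 219.74*I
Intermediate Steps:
k = -6 (k = -1 - 5 = -6)
g(R, M) = M - 3*M*R (g(R, M) = -3*M*R + M = M - 3*M*R)
√((15 + g(k, -2))² - 48816) = √((15 - 2*(1 - 3*(-6)))² - 48816) = √((15 - 2*(1 + 18))² - 48816) = √((15 - 2*19)² - 48816) = √((15 - 38)² - 48816) = √((-23)² - 48816) = √(529 - 48816) = √(-48287) = I*√48287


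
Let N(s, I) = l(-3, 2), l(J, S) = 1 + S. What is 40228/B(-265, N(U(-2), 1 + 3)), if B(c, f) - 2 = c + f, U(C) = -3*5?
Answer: -10057/65 ≈ -154.72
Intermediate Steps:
U(C) = -15
N(s, I) = 3 (N(s, I) = 1 + 2 = 3)
B(c, f) = 2 + c + f (B(c, f) = 2 + (c + f) = 2 + c + f)
40228/B(-265, N(U(-2), 1 + 3)) = 40228/(2 - 265 + 3) = 40228/(-260) = 40228*(-1/260) = -10057/65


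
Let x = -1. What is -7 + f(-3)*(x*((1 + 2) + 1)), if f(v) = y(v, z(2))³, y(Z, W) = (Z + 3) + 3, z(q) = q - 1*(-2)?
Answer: -115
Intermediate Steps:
z(q) = 2 + q (z(q) = q + 2 = 2 + q)
y(Z, W) = 6 + Z (y(Z, W) = (3 + Z) + 3 = 6 + Z)
f(v) = (6 + v)³
-7 + f(-3)*(x*((1 + 2) + 1)) = -7 + (6 - 3)³*(-((1 + 2) + 1)) = -7 + 3³*(-(3 + 1)) = -7 + 27*(-1*4) = -7 + 27*(-4) = -7 - 108 = -115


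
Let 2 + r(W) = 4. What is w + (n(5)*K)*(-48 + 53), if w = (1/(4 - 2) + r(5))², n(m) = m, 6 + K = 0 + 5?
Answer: -75/4 ≈ -18.750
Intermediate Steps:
K = -1 (K = -6 + (0 + 5) = -6 + 5 = -1)
r(W) = 2 (r(W) = -2 + 4 = 2)
w = 25/4 (w = (1/(4 - 2) + 2)² = (1/2 + 2)² = (½ + 2)² = (5/2)² = 25/4 ≈ 6.2500)
w + (n(5)*K)*(-48 + 53) = 25/4 + (5*(-1))*(-48 + 53) = 25/4 - 5*5 = 25/4 - 25 = -75/4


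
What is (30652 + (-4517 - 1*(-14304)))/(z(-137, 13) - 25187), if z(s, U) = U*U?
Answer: -5777/3574 ≈ -1.6164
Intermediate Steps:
z(s, U) = U²
(30652 + (-4517 - 1*(-14304)))/(z(-137, 13) - 25187) = (30652 + (-4517 - 1*(-14304)))/(13² - 25187) = (30652 + (-4517 + 14304))/(169 - 25187) = (30652 + 9787)/(-25018) = 40439*(-1/25018) = -5777/3574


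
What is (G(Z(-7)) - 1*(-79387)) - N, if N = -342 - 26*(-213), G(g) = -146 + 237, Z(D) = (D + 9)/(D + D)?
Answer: 74282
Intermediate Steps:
Z(D) = (9 + D)/(2*D) (Z(D) = (9 + D)/((2*D)) = (9 + D)*(1/(2*D)) = (9 + D)/(2*D))
G(g) = 91
N = 5196 (N = -342 + 5538 = 5196)
(G(Z(-7)) - 1*(-79387)) - N = (91 - 1*(-79387)) - 1*5196 = (91 + 79387) - 5196 = 79478 - 5196 = 74282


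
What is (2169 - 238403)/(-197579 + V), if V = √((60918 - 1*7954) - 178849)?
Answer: 804739267/673061847 + 4073*I*√125885/673061847 ≈ 1.1956 + 0.0021471*I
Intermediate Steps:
V = I*√125885 (V = √((60918 - 7954) - 178849) = √(52964 - 178849) = √(-125885) = I*√125885 ≈ 354.8*I)
(2169 - 238403)/(-197579 + V) = (2169 - 238403)/(-197579 + I*√125885) = -236234/(-197579 + I*√125885)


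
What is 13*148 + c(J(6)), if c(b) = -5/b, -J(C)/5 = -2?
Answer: 3847/2 ≈ 1923.5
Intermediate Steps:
J(C) = 10 (J(C) = -5*(-2) = 10)
13*148 + c(J(6)) = 13*148 - 5/10 = 1924 - 5*1/10 = 1924 - 1/2 = 3847/2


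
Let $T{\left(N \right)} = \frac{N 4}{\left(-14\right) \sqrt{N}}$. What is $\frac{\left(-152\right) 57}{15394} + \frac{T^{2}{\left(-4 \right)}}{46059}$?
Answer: $- \frac{9776974964}{17371290027} \approx -0.56282$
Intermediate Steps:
$T{\left(N \right)} = - \frac{2 \sqrt{N}}{7}$ ($T{\left(N \right)} = 4 N \left(- \frac{1}{14 \sqrt{N}}\right) = - \frac{2 \sqrt{N}}{7}$)
$\frac{\left(-152\right) 57}{15394} + \frac{T^{2}{\left(-4 \right)}}{46059} = \frac{\left(-152\right) 57}{15394} + \frac{\left(- \frac{2 \sqrt{-4}}{7}\right)^{2}}{46059} = \left(-8664\right) \frac{1}{15394} + \left(- \frac{2 \cdot 2 i}{7}\right)^{2} \cdot \frac{1}{46059} = - \frac{4332}{7697} + \left(- \frac{4 i}{7}\right)^{2} \cdot \frac{1}{46059} = - \frac{4332}{7697} - \frac{16}{2256891} = - \frac{9776974964}{17371290027}$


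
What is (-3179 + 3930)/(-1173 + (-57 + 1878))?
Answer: 751/648 ≈ 1.1590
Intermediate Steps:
(-3179 + 3930)/(-1173 + (-57 + 1878)) = 751/(-1173 + 1821) = 751/648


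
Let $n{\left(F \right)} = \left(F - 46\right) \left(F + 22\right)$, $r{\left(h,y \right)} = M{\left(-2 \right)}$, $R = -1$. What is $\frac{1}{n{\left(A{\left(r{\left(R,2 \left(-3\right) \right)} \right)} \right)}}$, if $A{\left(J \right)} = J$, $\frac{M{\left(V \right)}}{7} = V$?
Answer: $- \frac{1}{480} \approx -0.0020833$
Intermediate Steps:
$M{\left(V \right)} = 7 V$
$r{\left(h,y \right)} = -14$ ($r{\left(h,y \right)} = 7 \left(-2\right) = -14$)
$n{\left(F \right)} = \left(-46 + F\right) \left(22 + F\right)$
$\frac{1}{n{\left(A{\left(r{\left(R,2 \left(-3\right) \right)} \right)} \right)}} = \frac{1}{-1012 + \left(-14\right)^{2} - -336} = \frac{1}{-1012 + 196 + 336} = \frac{1}{-480} = - \frac{1}{480}$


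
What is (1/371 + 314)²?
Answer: 13571085025/137641 ≈ 98598.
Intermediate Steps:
(1/371 + 314)² = (116495/371)² = 13571085025/137641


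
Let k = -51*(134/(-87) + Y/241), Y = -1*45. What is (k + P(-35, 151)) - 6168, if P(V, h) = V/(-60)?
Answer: -509862265/83868 ≈ -6079.3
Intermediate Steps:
Y = -45
P(V, h) = -V/60 (P(V, h) = V*(-1/60) = -V/60)
k = 615553/6989 (k = -51*(134/(-87) - 45/241) = -51*(134*(-1/87) - 45*1/241) = -51*(-134/87 - 45/241) = -51*(-36209/20967) = 615553/6989 ≈ 88.075)
(k + P(-35, 151)) - 6168 = (615553/6989 - 1/60*(-35)) - 6168 = (615553/6989 + 7/12) - 6168 = 7435559/83868 - 6168 = -509862265/83868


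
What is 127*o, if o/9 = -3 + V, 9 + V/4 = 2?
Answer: -35433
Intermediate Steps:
V = -28 (V = -36 + 4*2 = -36 + 8 = -28)
o = -279 (o = 9*(-3 - 28) = 9*(-31) = -279)
127*o = 127*(-279) = -35433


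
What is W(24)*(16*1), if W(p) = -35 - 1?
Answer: -576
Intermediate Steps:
W(p) = -36
W(24)*(16*1) = -576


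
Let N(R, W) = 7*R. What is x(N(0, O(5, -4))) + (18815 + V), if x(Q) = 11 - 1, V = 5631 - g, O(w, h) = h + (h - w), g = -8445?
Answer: 32901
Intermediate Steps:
O(w, h) = -w + 2*h
V = 14076 (V = 5631 - 1*(-8445) = 5631 + 8445 = 14076)
x(Q) = 10
x(N(0, O(5, -4))) + (18815 + V) = 10 + (18815 + 14076) = 10 + 32891 = 32901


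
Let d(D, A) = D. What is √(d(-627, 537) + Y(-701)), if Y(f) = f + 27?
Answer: I*√1301 ≈ 36.069*I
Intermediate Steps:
Y(f) = 27 + f
√(d(-627, 537) + Y(-701)) = √(-627 + (27 - 701)) = √(-627 - 674) = √(-1301) = I*√1301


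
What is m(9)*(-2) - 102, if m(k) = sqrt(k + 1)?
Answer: -102 - 2*sqrt(10) ≈ -108.32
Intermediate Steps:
m(k) = sqrt(1 + k)
m(9)*(-2) - 102 = sqrt(1 + 9)*(-2) - 102 = sqrt(10)*(-2) - 102 = -2*sqrt(10) - 102 = -102 - 2*sqrt(10)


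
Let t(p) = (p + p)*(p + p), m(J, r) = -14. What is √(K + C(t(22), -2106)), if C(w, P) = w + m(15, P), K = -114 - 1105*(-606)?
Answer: √671438 ≈ 819.41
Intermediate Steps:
t(p) = 4*p² (t(p) = (2*p)*(2*p) = 4*p²)
K = 669516 (K = -114 + 669630 = 669516)
C(w, P) = -14 + w (C(w, P) = w - 14 = -14 + w)
√(K + C(t(22), -2106)) = √(669516 + (-14 + 4*22²)) = √(669516 + (-14 + 4*484)) = √(669516 + (-14 + 1936)) = √(669516 + 1922) = √671438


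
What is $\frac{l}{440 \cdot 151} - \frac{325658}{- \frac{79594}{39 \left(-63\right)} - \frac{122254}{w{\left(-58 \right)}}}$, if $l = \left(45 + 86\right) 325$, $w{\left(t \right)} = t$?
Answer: $- \frac{307037692479037}{2026383657320} \approx -151.52$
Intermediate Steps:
$l = 42575$ ($l = 131 \cdot 325 = 42575$)
$\frac{l}{440 \cdot 151} - \frac{325658}{- \frac{79594}{39 \left(-63\right)} - \frac{122254}{w{\left(-58 \right)}}} = \frac{42575}{440 \cdot 151} - \frac{325658}{- \frac{79594}{39 \left(-63\right)} - \frac{122254}{-58}} = \frac{42575}{66440} - \frac{325658}{- \frac{79594}{-2457} - - \frac{61127}{29}} = 42575 \cdot \frac{1}{66440} - \frac{325658}{\left(-79594\right) \left(- \frac{1}{2457}\right) + \frac{61127}{29}} = \frac{8515}{13288} - \frac{325658}{\frac{79594}{2457} + \frac{61127}{29}} = \frac{8515}{13288} - \frac{325658}{\frac{152497265}{71253}} = \frac{8515}{13288} - \frac{23204109474}{152497265} = - \frac{307037692479037}{2026383657320}$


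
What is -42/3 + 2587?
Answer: 2573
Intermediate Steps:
-42/3 + 2587 = (1/3)*(-42) + 2587 = -14 + 2587 = 2573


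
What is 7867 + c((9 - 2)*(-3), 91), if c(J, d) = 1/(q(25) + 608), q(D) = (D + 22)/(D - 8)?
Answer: 81683078/10383 ≈ 7867.0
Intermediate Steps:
q(D) = (22 + D)/(-8 + D)
c(J, d) = 17/10383 (c(J, d) = 1/((22 + 25)/(-8 + 25) + 608) = 1/(47/17 + 608) = 1/(10383/17) = 17/10383)
7867 + c((9 - 2)*(-3), 91) = 7867 + 17/10383 = 81683078/10383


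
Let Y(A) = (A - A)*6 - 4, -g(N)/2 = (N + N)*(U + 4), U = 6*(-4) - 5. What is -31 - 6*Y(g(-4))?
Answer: -7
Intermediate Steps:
U = -29 (U = -24 - 5 = -29)
g(N) = 100*N (g(N) = -2*(N + N)*(-29 + 4) = -2*2*N*(-25) = -(-100)*N = 100*N)
Y(A) = -4 (Y(A) = 0*6 - 4 = 0 - 4 = -4)
-31 - 6*Y(g(-4)) = -31 - 6*(-4) = -31 + 24 = -7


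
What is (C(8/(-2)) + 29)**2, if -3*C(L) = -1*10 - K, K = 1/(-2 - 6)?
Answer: 600625/576 ≈ 1042.8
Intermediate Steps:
K = -1/8 (K = 1/(-8) = -1/8 ≈ -0.12500)
C(L) = 79/24 (C(L) = -(-1*10 - 1*(-1/8))/3 = -(-10 + 1/8)/3 = -1/3*(-79/8) = 79/24)
(C(8/(-2)) + 29)**2 = (79/24 + 29)**2 = (775/24)**2 = 600625/576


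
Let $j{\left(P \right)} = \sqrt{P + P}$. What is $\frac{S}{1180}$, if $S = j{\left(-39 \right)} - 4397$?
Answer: $- \frac{4397}{1180} + \frac{i \sqrt{78}}{1180} \approx -3.7263 + 0.0074845 i$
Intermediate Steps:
$j{\left(P \right)} = \sqrt{2} \sqrt{P}$ ($j{\left(P \right)} = \sqrt{2 P} = \sqrt{2} \sqrt{P}$)
$S = -4397 + i \sqrt{78}$ ($S = \sqrt{2} \sqrt{-39} - 4397 = \sqrt{2} i \sqrt{39} - 4397 = i \sqrt{78} - 4397 = -4397 + i \sqrt{78} \approx -4397.0 + 8.8318 i$)
$\frac{S}{1180} = \frac{-4397 + i \sqrt{78}}{1180} = \left(-4397 + i \sqrt{78}\right) \frac{1}{1180} = - \frac{4397}{1180} + \frac{i \sqrt{78}}{1180}$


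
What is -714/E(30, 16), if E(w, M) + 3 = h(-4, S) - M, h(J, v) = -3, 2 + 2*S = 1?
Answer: 357/11 ≈ 32.455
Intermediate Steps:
S = -1/2 (S = -1 + (1/2)*1 = -1 + 1/2 = -1/2 ≈ -0.50000)
E(w, M) = -6 - M (E(w, M) = -3 + (-3 - M) = -6 - M)
-714/E(30, 16) = -714/(-6 - 1*16) = -714/(-6 - 16) = -714/(-22) = -714*(-1/22) = 357/11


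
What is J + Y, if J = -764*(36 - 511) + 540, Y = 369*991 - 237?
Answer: 728882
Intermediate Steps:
Y = 365442 (Y = 365679 - 237 = 365442)
J = 363440 (J = -764*(-475) + 540 = 362900 + 540 = 363440)
J + Y = 363440 + 365442 = 728882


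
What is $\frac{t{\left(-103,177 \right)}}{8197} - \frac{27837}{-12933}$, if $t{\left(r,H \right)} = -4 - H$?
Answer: $\frac{8364408}{3926363} \approx 2.1303$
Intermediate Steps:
$\frac{t{\left(-103,177 \right)}}{8197} - \frac{27837}{-12933} = \frac{-4 - 177}{8197} - \frac{27837}{-12933} = \left(-4 - 177\right) \frac{1}{8197} - - \frac{1031}{479} = \left(-181\right) \frac{1}{8197} + \frac{1031}{479} = - \frac{181}{8197} + \frac{1031}{479} = \frac{8364408}{3926363}$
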